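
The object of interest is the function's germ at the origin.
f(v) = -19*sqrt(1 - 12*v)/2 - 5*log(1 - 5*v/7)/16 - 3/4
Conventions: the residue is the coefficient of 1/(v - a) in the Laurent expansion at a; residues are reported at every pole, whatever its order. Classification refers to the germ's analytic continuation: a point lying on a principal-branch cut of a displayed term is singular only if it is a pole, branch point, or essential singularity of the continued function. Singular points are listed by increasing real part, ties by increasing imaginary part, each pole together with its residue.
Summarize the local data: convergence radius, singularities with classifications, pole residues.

Radius of convergence at 0: 1/12.
At 1/12: an algebraic (square-root) branch point.
At 7/5: a logarithmic branch point.

Branch term (-19/2)*sqrt(1 - v/(1/12)): its argument vanishes at v = 1/12, a square-root branch point, modulus 1/12.
Branch term (-5/16)*log(1 - v/(7/5)): its argument vanishes at v = 7/5, a logarithmic branch point, modulus 7/5.
The radius of convergence is the smallest modulus among the singular points: 1/12.
List the singular points by increasing real part (a conjugate pair: the negative imaginary part first).


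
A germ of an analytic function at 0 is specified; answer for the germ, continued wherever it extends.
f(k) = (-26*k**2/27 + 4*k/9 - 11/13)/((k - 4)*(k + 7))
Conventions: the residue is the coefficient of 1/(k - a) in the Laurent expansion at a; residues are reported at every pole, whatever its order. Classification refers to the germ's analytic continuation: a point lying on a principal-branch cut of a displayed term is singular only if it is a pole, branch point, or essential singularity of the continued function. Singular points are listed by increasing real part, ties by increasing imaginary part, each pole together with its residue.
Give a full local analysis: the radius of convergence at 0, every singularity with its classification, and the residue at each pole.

Denominator factor (k + 7): pole of order 1 at -7, modulus 7.
Denominator factor (k - 4): pole of order 1 at 4, modulus 4.
The radius of convergence is the smallest modulus among the singular points: 4.
At the order-1 pole -7 set g(k) = (k - (-7))*f(k) = (-26*k**2/27 + 4*k/9 - 11/13)/(k - 4).
Simple pole: residue = g(a) at a = -7, which is 17951/3861.
At the order-1 pole 4 set g(k) = (k - (4))*f(k) = (-26*k**2/27 + 4*k/9 - 11/13)/(k + 7).
Simple pole: residue = g(a) at a = 4, which is -5081/3861.
List the singular points by increasing real part (a conjugate pair: the negative imaginary part first).

Radius of convergence at 0: 4.
At -7: a pole of order 1; residue 17951/3861.
At 4: a pole of order 1; residue -5081/3861.


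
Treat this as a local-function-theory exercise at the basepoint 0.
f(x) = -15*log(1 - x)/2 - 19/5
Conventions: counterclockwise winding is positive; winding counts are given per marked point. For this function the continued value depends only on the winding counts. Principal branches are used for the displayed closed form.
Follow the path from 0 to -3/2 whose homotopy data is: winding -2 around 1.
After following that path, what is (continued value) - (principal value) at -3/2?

The rational part is single-valued and drops out of the difference; each branch term changes only by its own monodromy.
(-15/2)*log(1 - x/(1)): each positive loop around 1 adds 2*pi*i to the log, so winding -2 contributes (-15/2)*(-2)*2*pi*i = (30)*pi*i.
Summing the contributions at x = -3/2 gives (30)*pi*i.

Continued minus principal equals (30)*pi*i.


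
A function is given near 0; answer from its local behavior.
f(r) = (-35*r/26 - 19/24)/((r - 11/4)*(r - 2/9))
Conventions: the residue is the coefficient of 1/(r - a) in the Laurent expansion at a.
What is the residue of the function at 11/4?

The residue is -2103/1183.

At the order-1 pole 11/4 set g(r) = (r - (11/4))*f(r) = (-35*r/26 - 19/24)/(r - 2/9).
Simple pole: residue = g(a) at a = 11/4, which is -2103/1183.


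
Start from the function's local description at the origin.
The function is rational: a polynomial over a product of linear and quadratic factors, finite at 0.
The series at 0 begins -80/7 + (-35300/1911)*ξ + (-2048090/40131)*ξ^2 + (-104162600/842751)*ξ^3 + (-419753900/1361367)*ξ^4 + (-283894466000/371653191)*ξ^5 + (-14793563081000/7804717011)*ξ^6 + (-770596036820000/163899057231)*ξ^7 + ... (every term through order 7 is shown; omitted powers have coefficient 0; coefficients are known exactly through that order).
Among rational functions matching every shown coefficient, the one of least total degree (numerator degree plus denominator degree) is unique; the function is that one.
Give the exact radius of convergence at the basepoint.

No rational of total degree below 4 reproduces all 8 coefficients; solving the [2/2] Pade equations on them gives f(ξ) = (-ξ**2/3 - 30*ξ/13 + 8)/(ξ**2 + 4*ξ/3 - 7/10), whose expansion matches every shown term.
Denominator factor (ξ**2 + 4*ξ/3 - 7/10): discriminant 206/45, real irrational roots -2/3 + (1/30)*sqrt(1030) and -2/3 - (1/30)*sqrt(1030); poles of order 1, moduli -2/3 + (1/30)*sqrt(1030) and 2/3 + (1/30)*sqrt(1030).
The radius of convergence is the smallest modulus among the singular points: -2/3 + (1/30)*sqrt(1030).

The radius of convergence is -2/3 + (1/30)*sqrt(1030).


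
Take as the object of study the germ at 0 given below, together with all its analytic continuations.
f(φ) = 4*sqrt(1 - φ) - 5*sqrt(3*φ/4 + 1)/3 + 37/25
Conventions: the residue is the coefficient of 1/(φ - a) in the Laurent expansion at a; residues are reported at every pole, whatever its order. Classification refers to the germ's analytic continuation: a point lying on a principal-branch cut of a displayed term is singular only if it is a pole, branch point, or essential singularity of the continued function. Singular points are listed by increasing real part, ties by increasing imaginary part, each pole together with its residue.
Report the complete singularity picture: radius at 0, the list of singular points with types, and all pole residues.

Radius of convergence at 0: 1.
At -4/3: an algebraic (square-root) branch point.
At 1: an algebraic (square-root) branch point.

Branch term (-5/3)*sqrt(1 - φ/(-4/3)): its argument vanishes at φ = -4/3, a square-root branch point, modulus 4/3.
Branch term (4)*sqrt(1 - φ/(1)): its argument vanishes at φ = 1, a square-root branch point, modulus 1.
The radius of convergence is the smallest modulus among the singular points: 1.
List the singular points by increasing real part (a conjugate pair: the negative imaginary part first).


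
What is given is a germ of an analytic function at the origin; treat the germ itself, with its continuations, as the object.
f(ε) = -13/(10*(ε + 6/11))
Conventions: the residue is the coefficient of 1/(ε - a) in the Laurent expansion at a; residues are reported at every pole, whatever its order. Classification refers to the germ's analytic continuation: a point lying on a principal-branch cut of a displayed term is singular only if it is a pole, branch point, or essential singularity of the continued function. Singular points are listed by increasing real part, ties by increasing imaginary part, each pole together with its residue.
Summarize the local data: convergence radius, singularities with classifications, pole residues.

Radius of convergence at 0: 6/11.
At -6/11: a pole of order 1; residue -13/10.

Denominator factor (ε + 6/11): pole of order 1 at -6/11, modulus 6/11.
The radius of convergence is the smallest modulus among the singular points: 6/11.
At the order-1 pole -6/11 set g(ε) = (ε - (-6/11))*f(ε) = -13/10.
Simple pole: residue = g(a) at a = -6/11, which is -13/10.


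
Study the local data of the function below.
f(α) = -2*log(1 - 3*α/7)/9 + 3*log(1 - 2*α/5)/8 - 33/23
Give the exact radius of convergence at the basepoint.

Branch term (-2/9)*log(1 - α/(7/3)): its argument vanishes at α = 7/3, a logarithmic branch point, modulus 7/3.
Branch term (3/8)*log(1 - α/(5/2)): its argument vanishes at α = 5/2, a logarithmic branch point, modulus 5/2.
The radius of convergence is the smallest modulus among the singular points: 7/3.

The radius of convergence is 7/3.


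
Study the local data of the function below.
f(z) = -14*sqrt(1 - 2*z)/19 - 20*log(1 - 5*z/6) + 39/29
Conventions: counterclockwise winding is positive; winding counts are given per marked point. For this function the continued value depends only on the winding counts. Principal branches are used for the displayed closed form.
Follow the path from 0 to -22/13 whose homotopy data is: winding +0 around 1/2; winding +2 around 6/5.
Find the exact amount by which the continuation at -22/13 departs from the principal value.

The rational part is single-valued and drops out of the difference; each branch term changes only by its own monodromy.
(-20)*log(1 - z/(6/5)): each positive loop around 6/5 adds 2*pi*i to the log, so winding +2 contributes (-20)*(2)*2*pi*i = -(80)*pi*i.
(-14/19)*sqrt(1 - z/(1/2)): winding +0 is even, the square root returns to the same sheet, contribution 0.
Summing the contributions at z = -22/13 gives -(80)*pi*i.

Continued minus principal equals -(80)*pi*i.


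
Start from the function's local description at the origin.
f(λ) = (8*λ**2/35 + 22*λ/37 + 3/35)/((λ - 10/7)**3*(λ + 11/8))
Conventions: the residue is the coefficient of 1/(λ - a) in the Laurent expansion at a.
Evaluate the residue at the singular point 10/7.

The residue is -1947456/143186041.

At the order-3 pole 10/7 set g(λ) = (λ - (10/7))^3*f(λ) = (8*λ**2/35 + 22*λ/37 + 3/35)/(λ + 11/8).
Order-3 pole: residue = g''(a)/2; g''(10/7) = -3894912/143186041, so the residue is -1947456/143186041.


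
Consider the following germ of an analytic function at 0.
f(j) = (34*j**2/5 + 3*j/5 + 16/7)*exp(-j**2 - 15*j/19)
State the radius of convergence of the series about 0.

The factor exp(-j**2 - 15*j/19) is entire and contributes no finite singular point.
The polynomial part has no poles.
No finite singular points: the Taylor series at 0 converges everywhere.

The radius of convergence is infinite.


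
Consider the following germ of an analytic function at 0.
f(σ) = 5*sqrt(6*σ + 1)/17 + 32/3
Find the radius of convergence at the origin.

The radius of convergence is 1/6.

Branch term (5/17)*sqrt(1 - σ/(-1/6)): its argument vanishes at σ = -1/6, a square-root branch point, modulus 1/6.
The radius of convergence is the smallest modulus among the singular points: 1/6.


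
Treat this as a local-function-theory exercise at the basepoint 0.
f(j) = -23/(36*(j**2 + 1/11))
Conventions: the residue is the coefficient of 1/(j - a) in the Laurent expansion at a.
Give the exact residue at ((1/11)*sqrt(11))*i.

The residue is ((23/72)*sqrt(11))*i.

The factor j**2 + 1/11 splits as (j - a)(j - a') with a = ((1/11)*sqrt(11))*i, a' = -((1/11)*sqrt(11))*i. At the order-1 pole a set g(j) = (j - a)*f(j) = [-23/36] / (j - a').
Simple pole: residue = g(a) at a = ((1/11)*sqrt(11))*i, which is ((23/72)*sqrt(11))*i.


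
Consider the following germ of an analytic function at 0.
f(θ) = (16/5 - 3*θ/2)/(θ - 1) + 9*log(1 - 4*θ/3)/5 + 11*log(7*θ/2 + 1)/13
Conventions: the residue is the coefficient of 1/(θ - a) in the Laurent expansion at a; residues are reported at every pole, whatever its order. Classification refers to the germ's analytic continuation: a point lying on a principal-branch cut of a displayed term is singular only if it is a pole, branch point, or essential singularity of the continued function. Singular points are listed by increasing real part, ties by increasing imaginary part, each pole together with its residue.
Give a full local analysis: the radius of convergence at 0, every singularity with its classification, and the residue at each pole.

Radius of convergence at 0: 2/7.
At -2/7: a logarithmic branch point.
At 3/4: a logarithmic branch point.
At 1: a pole of order 1; residue 17/10.

Denominator factor (θ - 1): pole of order 1 at 1, modulus 1.
Branch term (11/13)*log(1 - θ/(-2/7)): its argument vanishes at θ = -2/7, a logarithmic branch point, modulus 2/7.
Branch term (9/5)*log(1 - θ/(3/4)): its argument vanishes at θ = 3/4, a logarithmic branch point, modulus 3/4.
The radius of convergence is the smallest modulus among the singular points: 2/7.
The branch terms are analytic at 1 and contribute nothing to the residue; only the rational part matters.
At the order-1 pole 1 set g(θ) = (θ - (1))*(rational part) = 16/5 - 3*θ/2.
Simple pole: residue = g(a) at a = 1, which is 17/10.
List the singular points by increasing real part (a conjugate pair: the negative imaginary part first).


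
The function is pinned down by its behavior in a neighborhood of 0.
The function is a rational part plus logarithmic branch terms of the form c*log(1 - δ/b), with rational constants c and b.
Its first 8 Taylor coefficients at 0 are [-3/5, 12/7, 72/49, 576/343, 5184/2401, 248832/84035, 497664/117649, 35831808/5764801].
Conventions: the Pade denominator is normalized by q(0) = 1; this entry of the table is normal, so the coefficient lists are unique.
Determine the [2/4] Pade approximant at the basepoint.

The Pade approximant has numerator coefficients [-3/5, 1326/445, -290016/109025]; denominator coefficients [1, -1314/623, 18672/21805, 2448/30527, 4608/213689].

Taylor coefficients needed (read off): a_0 = -3/5, a_1 = 12/7, a_2 = 72/49, a_3 = 576/343, a_4 = 5184/2401, a_5 = 248832/84035, a_6 = 497664/117649.
Write the denominator as Q(δ) = 1 + q1*δ + q2*δ^2 + q3*δ^3 + q4*δ^4. Requiring Q*f - P = O(δ^7) with deg P <= 2 kills the coefficients of δ^3..δ^6 in Q*f:
  δ^3: a_3 + q1*a_2 + q2*a_1 + q3*a_0 = 0, i.e. 576/343 + (72/49)*q1 + (12/7)*q2 + (-3/5)*q3 = 0.
  δ^4: a_4 + q1*a_3 + q2*a_2 + q3*a_1 + q4*a_0 = 0, i.e. 5184/2401 + (576/343)*q1 + (72/49)*q2 + (12/7)*q3 + (-3/5)*q4 = 0.
  δ^5: a_5 + q1*a_4 + q2*a_3 + q3*a_2 + q4*a_1 = 0, i.e. 248832/84035 + (5184/2401)*q1 + (576/343)*q2 + (72/49)*q3 + (12/7)*q4 = 0.
  δ^6: a_6 + q1*a_5 + q2*a_4 + q3*a_3 + q4*a_2 = 0, i.e. 497664/117649 + (248832/84035)*q1 + (5184/2401)*q2 + (576/343)*q3 + (72/49)*q4 = 0.
Solving this linear system: q1 = -1314/623, q2 = 18672/21805, q3 = 2448/30527, q4 = 4608/213689.
The numerator is Q*f truncated at degree 2: P0 = a_0 = -3/5; P1 = a_1 + q1*a_0 = 1326/445; P2 = a_2 + q1*a_1 + q2*a_0 = -290016/109025.


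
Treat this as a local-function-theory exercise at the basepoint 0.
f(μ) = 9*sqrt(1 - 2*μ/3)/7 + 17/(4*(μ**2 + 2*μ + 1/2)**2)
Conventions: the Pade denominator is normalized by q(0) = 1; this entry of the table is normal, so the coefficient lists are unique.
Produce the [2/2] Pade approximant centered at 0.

The Pade approximant has numerator coefficients [128/7, -8033282893/950579553, 19730241371/950579553]; denominator coefficients [1, 1900826993/271594158, 2254265869/181062772].

Taylor coefficients needed (expand at 0): a_0 = 128/7, a_1 = -955/7, a_2 = 10471/14, a_3 = -148513/42, a_4 = 7779739/504.
Write the denominator as Q(μ) = 1 + q1*μ + q2*μ^2. Requiring Q*f - P = O(μ^5) with deg P <= 2 kills the coefficients of μ^3..μ^4 in Q*f:
  μ^3: a_3 + q1*a_2 + q2*a_1 = 0, i.e. -148513/42 + (10471/14)*q1 + (-955/7)*q2 = 0.
  μ^4: a_4 + q1*a_3 + q2*a_2 = 0, i.e. 7779739/504 + (-148513/42)*q1 + (10471/14)*q2 = 0.
Solving this linear system: q1 = 1900826993/271594158, q2 = 2254265869/181062772.
The numerator is Q*f truncated at degree 2: P0 = a_0 = 128/7; P1 = a_1 + q1*a_0 = -8033282893/950579553; P2 = a_2 + q1*a_1 + q2*a_0 = 19730241371/950579553.


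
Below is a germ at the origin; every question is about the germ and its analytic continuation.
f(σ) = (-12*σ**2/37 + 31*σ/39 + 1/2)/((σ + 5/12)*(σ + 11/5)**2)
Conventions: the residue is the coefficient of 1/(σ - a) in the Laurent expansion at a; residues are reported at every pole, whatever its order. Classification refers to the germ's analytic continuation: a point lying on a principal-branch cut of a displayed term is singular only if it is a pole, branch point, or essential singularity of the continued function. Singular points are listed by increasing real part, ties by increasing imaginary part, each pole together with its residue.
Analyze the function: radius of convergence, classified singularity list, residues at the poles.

Denominator factor (σ + 11/5)^2: pole of order 2 at -11/5, modulus 11/5.
Denominator factor (σ + 5/12): pole of order 1 at -5/12, modulus 5/12.
The radius of convergence is the smallest modulus among the singular points: 5/12.
At the order-2 pole -11/5 set g(σ) = (σ - (-11/5))^2*f(σ) = (-12*σ**2/37 + 31*σ/39 + 1/2)/(σ + 5/12).
Order-2 pole: residue = g'(a); g'(-11/5) = -1980844/5506969, so the residue is -1980844/5506969.
At the order-1 pole -5/12 set g(σ) = (σ - (-5/12))*f(σ) = (-12*σ**2/37 + 31*σ/39 + 1/2)/(σ + 11/5)**2.
Simple pole: residue = g(a) at a = -5/12, which is 194800/5506969.
List the singular points by increasing real part (a conjugate pair: the negative imaginary part first).

Radius of convergence at 0: 5/12.
At -11/5: a pole of order 2; residue -1980844/5506969.
At -5/12: a pole of order 1; residue 194800/5506969.


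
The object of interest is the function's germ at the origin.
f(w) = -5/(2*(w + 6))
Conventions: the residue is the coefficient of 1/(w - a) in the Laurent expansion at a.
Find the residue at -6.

At the order-1 pole -6 set g(w) = (w - (-6))*f(w) = -5/2.
Simple pole: residue = g(a) at a = -6, which is -5/2.

The residue is -5/2.


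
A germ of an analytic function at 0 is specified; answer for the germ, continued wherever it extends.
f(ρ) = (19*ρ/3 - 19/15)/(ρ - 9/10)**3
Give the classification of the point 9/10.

The denominator factor ρ - 9/10 vanishes at 9/10 and appears to the power 3; the numerator there equals 133/30, nonzero, and no other factor vanishes.
Hence a pole whose order is the multiplicity, 3.

The point is a pole of order 3.


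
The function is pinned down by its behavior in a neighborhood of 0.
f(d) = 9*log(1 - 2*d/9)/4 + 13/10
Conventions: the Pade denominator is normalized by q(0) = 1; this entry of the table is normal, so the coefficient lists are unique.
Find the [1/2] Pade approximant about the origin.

The Pade approximant has numerator coefficients [13/10, -10261/15660]; denominator coefficients [1, -187/1566, -5/1566].

Taylor coefficients needed (expand at 0): a_0 = 13/10, a_1 = -1/2, a_2 = -1/18, a_3 = -2/243.
Write the denominator as Q(d) = 1 + q1*d + q2*d^2. Requiring Q*f - P = O(d^4) with deg P <= 1 kills the coefficients of d^2..d^3 in Q*f:
  d^2: a_2 + q1*a_1 + q2*a_0 = 0, i.e. -1/18 + (-1/2)*q1 + (13/10)*q2 = 0.
  d^3: a_3 + q1*a_2 + q2*a_1 = 0, i.e. -2/243 + (-1/18)*q1 + (-1/2)*q2 = 0.
Solving this linear system: q1 = -187/1566, q2 = -5/1566.
The numerator is Q*f truncated at degree 1: P0 = a_0 = 13/10; P1 = a_1 + q1*a_0 = -10261/15660.


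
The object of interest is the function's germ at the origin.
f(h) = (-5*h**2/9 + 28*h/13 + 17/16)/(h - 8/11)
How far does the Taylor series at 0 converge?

The radius of convergence is 8/11.

Denominator factor (h - 8/11): pole of order 1 at 8/11, modulus 8/11.
The radius of convergence is the smallest modulus among the singular points: 8/11.


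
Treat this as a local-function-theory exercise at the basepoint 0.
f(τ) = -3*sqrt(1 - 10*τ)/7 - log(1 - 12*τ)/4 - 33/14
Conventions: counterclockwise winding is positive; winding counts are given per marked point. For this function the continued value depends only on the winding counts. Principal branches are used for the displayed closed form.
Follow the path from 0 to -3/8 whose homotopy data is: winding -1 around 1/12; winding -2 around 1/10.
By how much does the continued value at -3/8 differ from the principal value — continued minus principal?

Continued minus principal equals (1/2)*pi*i.

The rational part is single-valued and drops out of the difference; each branch term changes only by its own monodromy.
(-3/7)*sqrt(1 - τ/(1/10)): winding -2 is even, the square root returns to the same sheet, contribution 0.
(-1/4)*log(1 - τ/(1/12)): each positive loop around 1/12 adds 2*pi*i to the log, so winding -1 contributes (-1/4)*(-1)*2*pi*i = (1/2)*pi*i.
Summing the contributions at τ = -3/8 gives (1/2)*pi*i.


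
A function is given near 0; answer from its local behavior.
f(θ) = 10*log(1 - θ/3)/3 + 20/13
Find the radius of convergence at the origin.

The radius of convergence is 3.

Branch term (10/3)*log(1 - θ/(3)): its argument vanishes at θ = 3, a logarithmic branch point, modulus 3.
The radius of convergence is the smallest modulus among the singular points: 3.


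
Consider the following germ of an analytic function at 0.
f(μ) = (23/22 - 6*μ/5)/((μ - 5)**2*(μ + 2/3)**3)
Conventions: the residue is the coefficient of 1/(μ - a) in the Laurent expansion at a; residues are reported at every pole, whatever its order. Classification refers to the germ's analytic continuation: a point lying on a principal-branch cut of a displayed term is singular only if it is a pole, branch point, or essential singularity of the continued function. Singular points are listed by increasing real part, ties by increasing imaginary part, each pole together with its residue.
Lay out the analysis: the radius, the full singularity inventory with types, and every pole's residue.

Radius of convergence at 0: 2/3.
At -2/3: a pole of order 3; residue -71847/9187310.
At 5: a pole of order 2; residue 71847/9187310.

Denominator factor (μ + 2/3)^3: pole of order 3 at -2/3, modulus 2/3.
Denominator factor (μ - 5)^2: pole of order 2 at 5, modulus 5.
The radius of convergence is the smallest modulus among the singular points: 2/3.
At the order-3 pole -2/3 set g(μ) = (μ - (-2/3))^3*f(μ) = (23/22 - 6*μ/5)/(μ - 5)**2.
Order-3 pole: residue = g''(a)/2; g''(-2/3) = -71847/4593655, so the residue is -71847/9187310.
At the order-2 pole 5 set g(μ) = (μ - (5))^2*f(μ) = (23/22 - 6*μ/5)/(μ + 2/3)**3.
Order-2 pole: residue = g'(a); g'(5) = 71847/9187310, so the residue is 71847/9187310.
List the singular points by increasing real part (a conjugate pair: the negative imaginary part first).


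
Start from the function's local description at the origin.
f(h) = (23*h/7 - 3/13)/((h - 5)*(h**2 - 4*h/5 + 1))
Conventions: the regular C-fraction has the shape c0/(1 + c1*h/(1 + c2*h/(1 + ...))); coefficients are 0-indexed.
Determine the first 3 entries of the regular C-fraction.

Taylor coefficients (expand at 0): a_0 = 3/65, a_1 = -278/455, a_2 = -7559/11375.
c0 = a_0 = 3/65. Peel one level at a time: if S = 1 + c*h/S' with S'(0) = 1, then c is the h-coefficient of S and S' = c*h/(S - 1).
S_1 = c0/f = 1 + (278/21)*h + (2090839/11025)*h^2 + ...; c1 = 278/21.
S_2 = c1*h/(S_1 - 1) = 1 + (-2090839/145950)*h + ...; c2 = -2090839/145950.

The regular C-fraction coefficients are [3/65, 278/21, -2090839/145950].


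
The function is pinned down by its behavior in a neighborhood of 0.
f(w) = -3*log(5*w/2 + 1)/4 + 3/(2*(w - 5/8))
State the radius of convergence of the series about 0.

The radius of convergence is 2/5.

Denominator factor (w - 5/8): pole of order 1 at 5/8, modulus 5/8.
Branch term (-3/4)*log(1 - w/(-2/5)): its argument vanishes at w = -2/5, a logarithmic branch point, modulus 2/5.
The radius of convergence is the smallest modulus among the singular points: 2/5.


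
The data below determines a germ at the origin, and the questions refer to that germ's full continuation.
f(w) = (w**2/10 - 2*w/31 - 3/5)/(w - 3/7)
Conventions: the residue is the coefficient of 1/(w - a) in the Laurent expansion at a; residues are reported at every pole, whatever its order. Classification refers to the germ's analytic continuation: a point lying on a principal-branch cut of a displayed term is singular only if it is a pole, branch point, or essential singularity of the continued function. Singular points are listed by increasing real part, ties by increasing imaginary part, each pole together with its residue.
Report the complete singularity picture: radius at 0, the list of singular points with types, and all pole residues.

Radius of convergence at 0: 3/7.
At 3/7: a pole of order 1; residue -1851/3038.

Denominator factor (w - 3/7): pole of order 1 at 3/7, modulus 3/7.
The radius of convergence is the smallest modulus among the singular points: 3/7.
At the order-1 pole 3/7 set g(w) = (w - (3/7))*f(w) = w**2/10 - 2*w/31 - 3/5.
Simple pole: residue = g(a) at a = 3/7, which is -1851/3038.


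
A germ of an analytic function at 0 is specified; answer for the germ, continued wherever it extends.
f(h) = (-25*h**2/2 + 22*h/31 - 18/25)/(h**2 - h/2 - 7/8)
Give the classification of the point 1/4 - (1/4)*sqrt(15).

The point is a pole of order 1.

The denominator factor h**2 - h/2 - 7/8 vanishes at 1/4 - (1/4)*sqrt(15) and appears to the power 1; the numerator there equals -10108/775 + (687/496)*sqrt(15), nonzero, and no other factor vanishes.
Hence a pole whose order is the multiplicity, 1.


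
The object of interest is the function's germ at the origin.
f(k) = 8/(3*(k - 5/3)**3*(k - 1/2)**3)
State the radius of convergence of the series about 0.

The radius of convergence is 1/2.

Denominator factor (k - 1/2)^3: pole of order 3 at 1/2, modulus 1/2.
Denominator factor (k - 5/3)^3: pole of order 3 at 5/3, modulus 5/3.
The radius of convergence is the smallest modulus among the singular points: 1/2.


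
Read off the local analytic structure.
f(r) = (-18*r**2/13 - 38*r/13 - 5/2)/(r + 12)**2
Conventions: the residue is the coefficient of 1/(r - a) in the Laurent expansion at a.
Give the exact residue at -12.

At the order-2 pole -12 set g(r) = (r - (-12))^2*f(r) = -18*r**2/13 - 38*r/13 - 5/2.
Order-2 pole: residue = g'(a); g'(-12) = 394/13, so the residue is 394/13.

The residue is 394/13.


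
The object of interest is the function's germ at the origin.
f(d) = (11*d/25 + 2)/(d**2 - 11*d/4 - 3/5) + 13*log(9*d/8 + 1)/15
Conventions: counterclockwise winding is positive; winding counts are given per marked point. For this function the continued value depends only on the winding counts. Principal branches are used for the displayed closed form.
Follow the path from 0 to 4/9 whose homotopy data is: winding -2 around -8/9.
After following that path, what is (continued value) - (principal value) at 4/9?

The rational part is single-valued and drops out of the difference; each branch term changes only by its own monodromy.
(13/15)*log(1 - d/(-8/9)): each positive loop around -8/9 adds 2*pi*i to the log, so winding -2 contributes (13/15)*(-2)*2*pi*i = -(52/15)*pi*i.
Summing the contributions at d = 4/9 gives -(52/15)*pi*i.

Continued minus principal equals -(52/15)*pi*i.


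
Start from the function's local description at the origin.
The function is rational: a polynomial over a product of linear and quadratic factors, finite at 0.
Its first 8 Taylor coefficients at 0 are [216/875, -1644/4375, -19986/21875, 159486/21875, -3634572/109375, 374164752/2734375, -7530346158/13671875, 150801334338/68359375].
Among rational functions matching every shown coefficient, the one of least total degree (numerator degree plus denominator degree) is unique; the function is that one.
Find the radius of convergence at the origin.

The radius of convergence is 1/4.

No rational of total degree below 6 reproduces all 8 coefficients; solving the [2/4] Pade equations on them gives f(ω) = (-17*ω**2/14 + 11*ω/9 + 2/7)/((ω + 1/4)*(ω + 5/3)**3), whose expansion matches every shown term.
Denominator factor (ω + 1/4): pole of order 1 at -1/4, modulus 1/4.
Denominator factor (ω + 5/3)^3: pole of order 3 at -5/3, modulus 5/3.
The radius of convergence is the smallest modulus among the singular points: 1/4.


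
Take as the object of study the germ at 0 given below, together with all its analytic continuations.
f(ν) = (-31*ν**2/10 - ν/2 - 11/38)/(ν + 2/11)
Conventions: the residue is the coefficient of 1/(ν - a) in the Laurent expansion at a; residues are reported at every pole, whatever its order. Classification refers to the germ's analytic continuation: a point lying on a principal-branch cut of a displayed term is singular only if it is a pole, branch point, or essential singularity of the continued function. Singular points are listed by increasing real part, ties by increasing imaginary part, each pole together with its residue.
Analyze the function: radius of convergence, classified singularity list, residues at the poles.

Radius of convergence at 0: 2/11.
At -2/11: a pole of order 1; residue -6921/22990.

Denominator factor (ν + 2/11): pole of order 1 at -2/11, modulus 2/11.
The radius of convergence is the smallest modulus among the singular points: 2/11.
At the order-1 pole -2/11 set g(ν) = (ν - (-2/11))*f(ν) = -31*ν**2/10 - ν/2 - 11/38.
Simple pole: residue = g(a) at a = -2/11, which is -6921/22990.


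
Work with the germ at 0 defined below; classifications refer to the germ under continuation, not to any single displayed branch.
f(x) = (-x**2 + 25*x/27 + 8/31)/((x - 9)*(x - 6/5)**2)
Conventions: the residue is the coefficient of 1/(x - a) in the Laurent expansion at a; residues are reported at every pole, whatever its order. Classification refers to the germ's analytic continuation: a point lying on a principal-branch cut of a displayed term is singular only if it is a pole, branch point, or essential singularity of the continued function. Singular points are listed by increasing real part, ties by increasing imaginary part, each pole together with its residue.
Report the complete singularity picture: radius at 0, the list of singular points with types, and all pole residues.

Denominator factor (x - 6/5)^2: pole of order 2 at 6/5, modulus 6/5.
Denominator factor (x - 9): pole of order 1 at 9, modulus 9.
The radius of convergence is the smallest modulus among the singular points: 6/5.
At the order-2 pole 6/5 set g(x) = (x - (6/5))^2*f(x) = (-x**2 + 25*x/27 + 8/31)/(x - 9).
Order-2 pole: residue = g'(a); g'(6/5) = 2069/10881, so the residue is 2069/10881.
At the order-1 pole 9 set g(x) = (x - (9))*f(x) = (-x**2 + 25*x/27 + 8/31)/(x - 6/5)**2.
Simple pole: residue = g(a) at a = 9, which is -12950/10881.
List the singular points by increasing real part (a conjugate pair: the negative imaginary part first).

Radius of convergence at 0: 6/5.
At 6/5: a pole of order 2; residue 2069/10881.
At 9: a pole of order 1; residue -12950/10881.


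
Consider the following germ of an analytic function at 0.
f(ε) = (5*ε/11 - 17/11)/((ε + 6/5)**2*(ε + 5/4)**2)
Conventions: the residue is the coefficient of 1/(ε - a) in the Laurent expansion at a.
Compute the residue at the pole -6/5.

The residue is 370000/11.

At the order-2 pole -6/5 set g(ε) = (ε - (-6/5))^2*f(ε) = (5*ε/11 - 17/11)/(ε + 5/4)**2.
Order-2 pole: residue = g'(a); g'(-6/5) = 370000/11, so the residue is 370000/11.


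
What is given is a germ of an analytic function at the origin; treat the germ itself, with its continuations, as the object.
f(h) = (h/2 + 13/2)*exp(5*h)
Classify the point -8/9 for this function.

The point is a regular point.

There is no denominator, hence no pole anywhere.
The factor exp(5*h) is entire.
So the germ continues analytically to -8/9.


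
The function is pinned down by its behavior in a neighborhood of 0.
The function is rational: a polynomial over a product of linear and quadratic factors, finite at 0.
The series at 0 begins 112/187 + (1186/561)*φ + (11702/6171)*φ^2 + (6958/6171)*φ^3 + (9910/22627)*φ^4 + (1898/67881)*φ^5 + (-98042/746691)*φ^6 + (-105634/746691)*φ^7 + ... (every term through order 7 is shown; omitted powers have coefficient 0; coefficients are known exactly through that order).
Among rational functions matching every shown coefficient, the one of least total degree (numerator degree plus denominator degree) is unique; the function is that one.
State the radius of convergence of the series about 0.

The radius of convergence is (1/2)*sqrt(11).

No rational of total degree below 3 reproduces all 8 coefficients; solving the [1/2] Pade equations on them gives f(φ) = (25*φ/6 + 28/17)/(φ**2 - 11*φ/4 + 11/4), whose expansion matches every shown term.
Denominator factor (φ**2 - 11*φ/4 + 11/4): discriminant -55/16, complex-conjugate roots (11/8) + ((1/8)*sqrt(55))*i and (11/8) - ((1/8)*sqrt(55))*i; poles of order 1, moduli (1/2)*sqrt(11) and (1/2)*sqrt(11).
The radius of convergence is the smallest modulus among the singular points: (1/2)*sqrt(11).


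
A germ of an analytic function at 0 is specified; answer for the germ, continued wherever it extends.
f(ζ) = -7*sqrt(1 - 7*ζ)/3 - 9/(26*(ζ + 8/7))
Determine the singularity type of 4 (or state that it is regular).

Denominator factors: ζ + 8/7 = 36/7 at ζ = 4 — none vanishes.
Branch term sqrt(1 - ζ/(1/7)): argument at 4 is -27, nonzero, so 4 is not its branch point (a point on a principal cut is still regular for the continued germ).
So the germ continues analytically to 4.

The point is a regular point.


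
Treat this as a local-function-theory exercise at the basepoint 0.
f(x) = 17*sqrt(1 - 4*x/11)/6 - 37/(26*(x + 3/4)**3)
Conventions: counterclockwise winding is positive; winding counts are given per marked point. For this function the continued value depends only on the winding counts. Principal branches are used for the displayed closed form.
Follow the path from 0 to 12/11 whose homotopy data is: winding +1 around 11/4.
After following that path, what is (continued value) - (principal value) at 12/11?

The rational part is single-valued and drops out of the difference; each branch term changes only by its own monodromy.
(17/6)*sqrt(1 - x/(11/4)): winding +1 is odd, the square root flips sign, contributing -2*(17/6)*sqrt(1 - (12/11)/(11/4)) = -2*(17/6)*sqrt(73/121) = -(17/33)*sqrt(73).
Summing the contributions at x = 12/11 gives -(17/33)*sqrt(73).

Continued minus principal equals -(17/33)*sqrt(73).


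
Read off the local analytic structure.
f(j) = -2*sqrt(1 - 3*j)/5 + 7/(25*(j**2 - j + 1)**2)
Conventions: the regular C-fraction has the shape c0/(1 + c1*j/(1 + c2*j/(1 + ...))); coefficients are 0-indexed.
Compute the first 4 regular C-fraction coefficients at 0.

Taylor coefficients (expand at 0): a_0 = -3/25, a_1 = 29/25, a_2 = 73/100, a_3 = 23/200.
c0 = a_0 = -3/25. Peel one level at a time: if S = 1 + c*j/S' with S'(0) = 1, then c is the j-coefficient of S and S' = c*j/(S - 1).
S_1 = c0/f = 1 + (29/3)*j + (3583/36)*j^2 + ...; c1 = 29/3.
S_2 = c1*j/(S_1 - 1) = 1 + (-3583/348)*j + (3995/13456)*j^2 + ...; c2 = -3583/348.
S_3 = c2*j/(S_2 - 1) = 1 + (11985/415628)*j + ...; c3 = 11985/415628.

The regular C-fraction coefficients are [-3/25, 29/3, -3583/348, 11985/415628].


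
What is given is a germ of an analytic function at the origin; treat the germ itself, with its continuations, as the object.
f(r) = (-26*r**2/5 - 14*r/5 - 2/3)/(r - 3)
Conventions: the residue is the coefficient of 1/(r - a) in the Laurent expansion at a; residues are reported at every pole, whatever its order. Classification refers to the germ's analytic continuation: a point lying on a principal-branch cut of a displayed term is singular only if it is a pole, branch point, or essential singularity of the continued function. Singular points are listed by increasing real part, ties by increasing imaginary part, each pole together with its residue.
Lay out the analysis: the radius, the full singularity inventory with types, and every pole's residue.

Radius of convergence at 0: 3.
At 3: a pole of order 1; residue -838/15.

Denominator factor (r - 3): pole of order 1 at 3, modulus 3.
The radius of convergence is the smallest modulus among the singular points: 3.
At the order-1 pole 3 set g(r) = (r - (3))*f(r) = -26*r**2/5 - 14*r/5 - 2/3.
Simple pole: residue = g(a) at a = 3, which is -838/15.


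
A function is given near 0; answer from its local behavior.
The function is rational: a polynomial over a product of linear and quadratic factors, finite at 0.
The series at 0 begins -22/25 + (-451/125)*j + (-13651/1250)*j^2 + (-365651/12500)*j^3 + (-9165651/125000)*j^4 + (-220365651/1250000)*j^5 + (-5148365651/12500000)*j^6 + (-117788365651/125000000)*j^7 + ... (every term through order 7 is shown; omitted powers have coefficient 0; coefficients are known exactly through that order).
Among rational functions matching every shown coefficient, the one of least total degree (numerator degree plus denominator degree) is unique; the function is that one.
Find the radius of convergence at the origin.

No rational of total degree below 3 reproduces all 8 coefficients; solving the [0/3] Pade equations on them gives f(j) = 11/(5*(j - 10)*(j - 1/2)**2), whose expansion matches every shown term.
Denominator factor (j - 1/2)^2: pole of order 2 at 1/2, modulus 1/2.
Denominator factor (j - 10): pole of order 1 at 10, modulus 10.
The radius of convergence is the smallest modulus among the singular points: 1/2.

The radius of convergence is 1/2.


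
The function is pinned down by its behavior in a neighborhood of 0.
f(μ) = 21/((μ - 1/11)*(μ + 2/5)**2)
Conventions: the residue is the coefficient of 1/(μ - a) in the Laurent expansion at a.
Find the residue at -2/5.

At the order-2 pole -2/5 set g(μ) = (μ - (-2/5))^2*f(μ) = 21/(μ - 1/11).
Order-2 pole: residue = g'(a); g'(-2/5) = -21175/243, so the residue is -21175/243.

The residue is -21175/243.


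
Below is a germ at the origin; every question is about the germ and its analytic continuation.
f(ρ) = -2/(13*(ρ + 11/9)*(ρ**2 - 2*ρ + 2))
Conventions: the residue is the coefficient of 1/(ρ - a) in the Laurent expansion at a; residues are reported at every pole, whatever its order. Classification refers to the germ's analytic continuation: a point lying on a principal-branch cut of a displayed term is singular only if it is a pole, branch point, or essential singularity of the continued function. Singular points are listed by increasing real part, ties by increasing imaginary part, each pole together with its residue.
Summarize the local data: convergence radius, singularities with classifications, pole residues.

Radius of convergence at 0: 11/9.
At -11/9: a pole of order 1; residue -162/6253.
At (1) - (1)*i: a pole of order 1; residue (81/6253) - (180/6253)*i.
At (1) + (1)*i: a pole of order 1; residue (81/6253) + (180/6253)*i.

Denominator factor (ρ**2 - 2*ρ + 2): discriminant -4, complex-conjugate roots (1) + (1)*i and (1) - (1)*i; poles of order 1, moduli sqrt(2) and sqrt(2).
Denominator factor (ρ + 11/9): pole of order 1 at -11/9, modulus 11/9.
The radius of convergence is the smallest modulus among the singular points: 11/9.
At the order-1 pole -11/9 set g(ρ) = (ρ - (-11/9))*f(ρ) = -2/(13*(ρ**2 - 2*ρ + 2)).
Simple pole: residue = g(a) at a = -11/9, which is -162/6253.
The factor ρ**2 - 2*ρ + 2 splits as (ρ - a)(ρ - a') with a = (1) - (1)*i, a' = (1) + (1)*i. At the order-1 pole a set g(ρ) = (ρ - a)*f(ρ) = [-2/(13*(ρ + 11/9))] / (ρ - a').
Simple pole: residue = g(a) at a = (1) - (1)*i, which is (81/6253) - (180/6253)*i.
The factor ρ**2 - 2*ρ + 2 splits as (ρ - a)(ρ - a') with a = (1) + (1)*i, a' = (1) - (1)*i. At the order-1 pole a set g(ρ) = (ρ - a)*f(ρ) = [-2/(13*(ρ + 11/9))] / (ρ - a').
Simple pole: residue = g(a) at a = (1) + (1)*i, which is (81/6253) + (180/6253)*i.
List the singular points by increasing real part (a conjugate pair: the negative imaginary part first).


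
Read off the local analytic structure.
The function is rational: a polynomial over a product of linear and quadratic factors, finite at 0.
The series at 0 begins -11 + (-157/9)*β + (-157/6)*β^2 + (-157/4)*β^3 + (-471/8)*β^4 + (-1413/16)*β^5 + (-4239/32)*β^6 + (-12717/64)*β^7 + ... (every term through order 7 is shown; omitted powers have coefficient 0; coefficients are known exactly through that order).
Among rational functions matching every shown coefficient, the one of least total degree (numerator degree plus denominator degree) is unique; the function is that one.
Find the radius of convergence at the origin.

No rational of total degree below 2 reproduces all 8 coefficients; solving the [1/1] Pade equations on them gives f(β) = (17*β/27 + 22/3)/(β - 2/3), whose expansion matches every shown term.
Denominator factor (β - 2/3): pole of order 1 at 2/3, modulus 2/3.
The radius of convergence is the smallest modulus among the singular points: 2/3.

The radius of convergence is 2/3.
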